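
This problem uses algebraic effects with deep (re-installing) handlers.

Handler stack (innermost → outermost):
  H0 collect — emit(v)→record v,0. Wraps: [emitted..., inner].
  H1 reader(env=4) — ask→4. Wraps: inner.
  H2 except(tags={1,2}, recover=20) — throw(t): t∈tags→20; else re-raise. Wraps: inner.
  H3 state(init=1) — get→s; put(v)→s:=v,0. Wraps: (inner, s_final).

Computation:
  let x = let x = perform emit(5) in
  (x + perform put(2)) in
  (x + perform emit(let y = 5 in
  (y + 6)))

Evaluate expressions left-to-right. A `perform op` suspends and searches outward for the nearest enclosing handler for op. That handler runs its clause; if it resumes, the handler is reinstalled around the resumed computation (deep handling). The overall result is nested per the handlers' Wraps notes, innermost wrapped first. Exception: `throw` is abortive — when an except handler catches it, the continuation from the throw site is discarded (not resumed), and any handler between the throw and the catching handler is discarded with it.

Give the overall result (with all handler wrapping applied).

Answer: ([5, 11, 0], 2)

Working:
emit(5) @ H0 ⇒ out+=5
put(2) @ H3 ⇒ s:=2
emit(11) @ H0 ⇒ out+=11
H0 returns [5, 11, 0]
H1 returns [5, 11, 0]
H2 returns [5, 11, 0]
H3 returns ([5, 11, 0], 2)
= ([5, 11, 0], 2)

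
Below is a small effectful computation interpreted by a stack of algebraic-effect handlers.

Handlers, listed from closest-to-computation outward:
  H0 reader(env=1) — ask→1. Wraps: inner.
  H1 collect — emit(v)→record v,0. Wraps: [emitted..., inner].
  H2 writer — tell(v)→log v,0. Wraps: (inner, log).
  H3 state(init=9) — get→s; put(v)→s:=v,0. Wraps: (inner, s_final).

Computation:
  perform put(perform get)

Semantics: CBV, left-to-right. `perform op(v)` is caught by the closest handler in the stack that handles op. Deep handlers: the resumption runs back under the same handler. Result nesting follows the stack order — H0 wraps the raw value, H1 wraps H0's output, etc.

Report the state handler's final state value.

Answer: 9

Step-by-step:
get @ H3 ⇒ 9
put(9) @ H3 ⇒ s:=9
H0 returns 0
H1 returns [0]
H2 returns ([0], ())
H3 returns (([0], ()), 9)
= (([0], ()), 9)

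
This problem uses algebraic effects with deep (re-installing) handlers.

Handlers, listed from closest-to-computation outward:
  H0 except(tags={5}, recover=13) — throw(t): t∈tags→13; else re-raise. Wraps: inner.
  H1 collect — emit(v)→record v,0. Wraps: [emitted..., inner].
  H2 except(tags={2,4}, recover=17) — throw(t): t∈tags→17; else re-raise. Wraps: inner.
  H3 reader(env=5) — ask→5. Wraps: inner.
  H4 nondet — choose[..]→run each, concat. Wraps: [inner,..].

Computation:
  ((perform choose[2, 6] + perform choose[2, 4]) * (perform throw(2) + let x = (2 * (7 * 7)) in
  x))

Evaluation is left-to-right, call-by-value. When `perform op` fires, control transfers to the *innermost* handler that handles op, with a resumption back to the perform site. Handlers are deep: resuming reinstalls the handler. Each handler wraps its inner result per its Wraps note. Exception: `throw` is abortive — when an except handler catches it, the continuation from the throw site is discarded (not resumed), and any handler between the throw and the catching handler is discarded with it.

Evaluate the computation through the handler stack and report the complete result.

Answer: [17, 17, 17, 17]

Step-by-step:
choose[2, 6] @ H4
  branch[0] choose=2:
    choose[2, 4] @ H4
      branch[0] choose=2:
        throw(2) @ H0 re-raised
        throw(2) @ H2 caught ⇒ 17
        H3 returns 17
        H4 returns [17]
      branch[1] choose=4:
        throw(2) @ H0 re-raised
        throw(2) @ H2 caught ⇒ 17
        H3 returns 17
        H4 returns [17]
  branch[1] choose=6:
    choose[2, 4] @ H4
      branch[0] choose=2:
        throw(2) @ H0 re-raised
        throw(2) @ H2 caught ⇒ 17
        H3 returns 17
        H4 returns [17]
      branch[1] choose=4:
        throw(2) @ H0 re-raised
        throw(2) @ H2 caught ⇒ 17
        H3 returns 17
        H4 returns [17]
= [17, 17, 17, 17]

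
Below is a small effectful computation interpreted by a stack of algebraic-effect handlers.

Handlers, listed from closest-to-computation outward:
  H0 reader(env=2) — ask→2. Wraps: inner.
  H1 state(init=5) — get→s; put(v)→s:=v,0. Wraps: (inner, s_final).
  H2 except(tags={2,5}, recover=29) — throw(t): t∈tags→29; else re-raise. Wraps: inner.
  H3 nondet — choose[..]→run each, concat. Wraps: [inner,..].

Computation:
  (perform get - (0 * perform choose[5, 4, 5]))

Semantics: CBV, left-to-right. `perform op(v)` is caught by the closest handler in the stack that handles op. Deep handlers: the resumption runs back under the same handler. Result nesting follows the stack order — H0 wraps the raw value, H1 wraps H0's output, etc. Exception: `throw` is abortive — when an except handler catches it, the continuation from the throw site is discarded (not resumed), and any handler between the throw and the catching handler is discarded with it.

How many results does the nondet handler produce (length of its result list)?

Answer: 3

Working:
get @ H1 ⇒ 5
choose[5, 4, 5] @ H3
  branch[0] choose=5:
    H0 returns 5
    H1 returns (5, 5)
    H2 returns (5, 5)
    H3 returns [(5, 5)]
  branch[1] choose=4:
    H0 returns 5
    H1 returns (5, 5)
    H2 returns (5, 5)
    H3 returns [(5, 5)]
  branch[2] choose=5:
    H0 returns 5
    H1 returns (5, 5)
    H2 returns (5, 5)
    H3 returns [(5, 5)]
= [(5, 5), (5, 5), (5, 5)]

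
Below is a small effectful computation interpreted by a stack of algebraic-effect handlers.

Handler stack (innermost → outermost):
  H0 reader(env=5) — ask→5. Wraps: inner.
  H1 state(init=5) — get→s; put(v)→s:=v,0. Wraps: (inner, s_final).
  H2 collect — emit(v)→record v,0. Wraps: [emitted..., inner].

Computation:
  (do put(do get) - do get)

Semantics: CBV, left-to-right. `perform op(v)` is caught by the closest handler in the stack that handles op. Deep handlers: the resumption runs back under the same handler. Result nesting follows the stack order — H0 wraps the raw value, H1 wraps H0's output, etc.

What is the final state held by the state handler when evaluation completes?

Answer: 5

Step-by-step:
get @ H1 ⇒ 5
put(5) @ H1 ⇒ s:=5
get @ H1 ⇒ 5
H0 returns -5
H1 returns (-5, 5)
H2 returns [(-5, 5)]
= [(-5, 5)]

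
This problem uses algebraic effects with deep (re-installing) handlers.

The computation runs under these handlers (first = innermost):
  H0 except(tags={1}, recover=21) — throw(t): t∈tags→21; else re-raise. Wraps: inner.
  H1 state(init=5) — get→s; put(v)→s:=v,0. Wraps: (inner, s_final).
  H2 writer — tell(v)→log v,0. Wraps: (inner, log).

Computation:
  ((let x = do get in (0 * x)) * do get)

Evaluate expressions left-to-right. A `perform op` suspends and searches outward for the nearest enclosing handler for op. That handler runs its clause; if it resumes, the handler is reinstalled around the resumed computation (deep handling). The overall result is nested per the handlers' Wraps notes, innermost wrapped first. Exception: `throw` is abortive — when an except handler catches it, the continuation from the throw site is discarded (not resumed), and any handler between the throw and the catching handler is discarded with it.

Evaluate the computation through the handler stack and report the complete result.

Answer: ((0, 5), ())

Working:
get @ H1 ⇒ 5
get @ H1 ⇒ 5
H0 returns 0
H1 returns (0, 5)
H2 returns ((0, 5), ())
= ((0, 5), ())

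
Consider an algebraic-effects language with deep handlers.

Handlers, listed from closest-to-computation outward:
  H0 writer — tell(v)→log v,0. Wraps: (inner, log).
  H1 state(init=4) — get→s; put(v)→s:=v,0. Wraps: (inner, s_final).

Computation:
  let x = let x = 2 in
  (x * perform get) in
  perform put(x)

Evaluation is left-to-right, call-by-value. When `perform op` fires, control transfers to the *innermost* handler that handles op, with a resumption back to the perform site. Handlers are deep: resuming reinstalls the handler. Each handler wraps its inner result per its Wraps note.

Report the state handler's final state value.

Evaluation trace:
get @ H1 ⇒ 4
put(8) @ H1 ⇒ s:=8
H0 returns (0, ())
H1 returns ((0, ()), 8)
= ((0, ()), 8)

Answer: 8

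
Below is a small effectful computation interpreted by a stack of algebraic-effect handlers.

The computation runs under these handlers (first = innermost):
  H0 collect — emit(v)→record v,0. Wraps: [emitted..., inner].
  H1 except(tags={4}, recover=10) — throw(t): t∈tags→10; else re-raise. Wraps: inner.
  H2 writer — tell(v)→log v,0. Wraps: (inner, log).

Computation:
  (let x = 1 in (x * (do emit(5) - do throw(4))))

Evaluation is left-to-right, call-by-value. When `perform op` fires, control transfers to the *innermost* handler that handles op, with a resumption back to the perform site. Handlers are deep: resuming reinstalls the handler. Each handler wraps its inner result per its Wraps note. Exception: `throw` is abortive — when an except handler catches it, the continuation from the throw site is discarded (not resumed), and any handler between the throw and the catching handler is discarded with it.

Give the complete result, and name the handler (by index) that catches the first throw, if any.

Answer: (10, ()) ; first throw caught by: H1

Evaluation trace:
emit(5) @ H0 ⇒ out+=5
throw(4) @ H1 caught ⇒ 10
H2 returns (10, ())
= (10, ())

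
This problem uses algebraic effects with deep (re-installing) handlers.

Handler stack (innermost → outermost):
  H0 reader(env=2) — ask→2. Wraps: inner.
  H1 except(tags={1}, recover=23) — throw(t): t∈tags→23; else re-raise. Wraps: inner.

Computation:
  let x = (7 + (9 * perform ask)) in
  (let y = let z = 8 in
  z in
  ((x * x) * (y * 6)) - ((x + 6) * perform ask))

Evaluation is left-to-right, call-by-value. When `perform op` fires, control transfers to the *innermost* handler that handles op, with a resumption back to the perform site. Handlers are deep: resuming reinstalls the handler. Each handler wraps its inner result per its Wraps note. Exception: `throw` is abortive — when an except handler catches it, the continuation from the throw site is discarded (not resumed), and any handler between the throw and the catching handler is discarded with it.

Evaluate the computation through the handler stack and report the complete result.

Answer: 29938

Working:
ask @ H0 ⇒ 2
ask @ H0 ⇒ 2
H0 returns 29938
H1 returns 29938
= 29938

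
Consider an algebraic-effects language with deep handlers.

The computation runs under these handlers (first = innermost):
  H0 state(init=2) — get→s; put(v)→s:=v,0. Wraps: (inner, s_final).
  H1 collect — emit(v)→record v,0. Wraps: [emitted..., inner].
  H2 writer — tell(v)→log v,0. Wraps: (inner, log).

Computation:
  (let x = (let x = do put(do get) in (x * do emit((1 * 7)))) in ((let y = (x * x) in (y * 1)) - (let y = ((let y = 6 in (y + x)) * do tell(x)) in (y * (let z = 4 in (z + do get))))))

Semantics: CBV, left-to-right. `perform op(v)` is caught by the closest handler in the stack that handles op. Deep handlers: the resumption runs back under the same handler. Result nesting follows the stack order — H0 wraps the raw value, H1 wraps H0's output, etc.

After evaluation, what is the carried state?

Answer: 2

Evaluation trace:
get @ H0 ⇒ 2
put(2) @ H0 ⇒ s:=2
emit(7) @ H1 ⇒ out+=7
tell(0) @ H2 ⇒ log+=0
get @ H0 ⇒ 2
H0 returns (0, 2)
H1 returns [7, (0, 2)]
H2 returns ([7, (0, 2)], (0))
= ([7, (0, 2)], (0))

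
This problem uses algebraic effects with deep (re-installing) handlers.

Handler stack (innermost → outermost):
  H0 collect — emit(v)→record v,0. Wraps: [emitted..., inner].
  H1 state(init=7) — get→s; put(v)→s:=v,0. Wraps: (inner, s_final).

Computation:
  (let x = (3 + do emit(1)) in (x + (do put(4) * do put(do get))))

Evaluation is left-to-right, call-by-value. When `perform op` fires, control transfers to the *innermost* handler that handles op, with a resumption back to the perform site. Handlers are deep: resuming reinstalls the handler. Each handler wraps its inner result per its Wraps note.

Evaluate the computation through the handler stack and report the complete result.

Evaluation trace:
emit(1) @ H0 ⇒ out+=1
put(4) @ H1 ⇒ s:=4
get @ H1 ⇒ 4
put(4) @ H1 ⇒ s:=4
H0 returns [1, 3]
H1 returns ([1, 3], 4)
= ([1, 3], 4)

Answer: ([1, 3], 4)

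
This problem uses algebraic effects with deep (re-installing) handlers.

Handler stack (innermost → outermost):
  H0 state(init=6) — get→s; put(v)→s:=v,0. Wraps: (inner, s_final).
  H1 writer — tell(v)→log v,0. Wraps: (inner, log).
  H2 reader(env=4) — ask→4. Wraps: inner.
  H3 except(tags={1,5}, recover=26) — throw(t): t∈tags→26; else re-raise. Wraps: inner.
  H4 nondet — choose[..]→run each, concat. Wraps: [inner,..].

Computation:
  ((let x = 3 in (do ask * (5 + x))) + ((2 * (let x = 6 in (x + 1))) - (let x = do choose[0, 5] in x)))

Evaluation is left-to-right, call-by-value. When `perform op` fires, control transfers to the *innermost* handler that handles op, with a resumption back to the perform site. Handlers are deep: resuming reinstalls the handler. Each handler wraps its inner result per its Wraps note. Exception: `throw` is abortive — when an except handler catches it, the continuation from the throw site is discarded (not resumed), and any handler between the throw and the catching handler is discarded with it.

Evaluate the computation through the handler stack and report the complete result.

Working:
ask @ H2 ⇒ 4
choose[0, 5] @ H4
  branch[0] choose=0:
    H0 returns (46, 6)
    H1 returns ((46, 6), ())
    H2 returns ((46, 6), ())
    H3 returns ((46, 6), ())
    H4 returns [((46, 6), ())]
  branch[1] choose=5:
    H0 returns (41, 6)
    H1 returns ((41, 6), ())
    H2 returns ((41, 6), ())
    H3 returns ((41, 6), ())
    H4 returns [((41, 6), ())]
= [((46, 6), ()), ((41, 6), ())]

Answer: [((46, 6), ()), ((41, 6), ())]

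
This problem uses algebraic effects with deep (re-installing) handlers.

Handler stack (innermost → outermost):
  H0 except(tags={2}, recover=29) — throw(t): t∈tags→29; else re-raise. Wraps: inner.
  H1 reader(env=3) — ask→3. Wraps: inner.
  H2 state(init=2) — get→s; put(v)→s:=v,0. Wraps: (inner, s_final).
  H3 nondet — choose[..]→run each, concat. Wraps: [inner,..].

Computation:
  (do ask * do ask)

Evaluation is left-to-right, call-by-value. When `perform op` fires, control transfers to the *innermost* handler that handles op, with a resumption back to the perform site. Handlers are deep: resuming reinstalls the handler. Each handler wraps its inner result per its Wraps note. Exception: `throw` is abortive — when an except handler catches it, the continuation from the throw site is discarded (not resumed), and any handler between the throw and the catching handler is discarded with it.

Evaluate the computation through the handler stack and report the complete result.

Step-by-step:
ask @ H1 ⇒ 3
ask @ H1 ⇒ 3
H0 returns 9
H1 returns 9
H2 returns (9, 2)
H3 returns [(9, 2)]
= [(9, 2)]

Answer: [(9, 2)]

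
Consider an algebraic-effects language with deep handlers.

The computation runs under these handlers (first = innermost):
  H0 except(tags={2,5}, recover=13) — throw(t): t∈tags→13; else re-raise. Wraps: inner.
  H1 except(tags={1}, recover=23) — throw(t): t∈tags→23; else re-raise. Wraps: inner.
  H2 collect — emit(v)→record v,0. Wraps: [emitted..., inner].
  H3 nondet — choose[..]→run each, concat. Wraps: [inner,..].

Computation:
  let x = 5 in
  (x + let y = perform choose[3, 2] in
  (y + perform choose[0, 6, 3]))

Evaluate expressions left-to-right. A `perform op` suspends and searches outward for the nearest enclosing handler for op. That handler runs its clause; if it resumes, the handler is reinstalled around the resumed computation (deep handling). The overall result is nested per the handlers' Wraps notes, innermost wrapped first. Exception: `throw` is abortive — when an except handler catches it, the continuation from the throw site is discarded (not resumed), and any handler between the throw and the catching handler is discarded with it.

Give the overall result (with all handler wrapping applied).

Answer: [[8], [14], [11], [7], [13], [10]]

Step-by-step:
choose[3, 2] @ H3
  branch[0] choose=3:
    choose[0, 6, 3] @ H3
      branch[0] choose=0:
        H0 returns 8
        H1 returns 8
        H2 returns [8]
        H3 returns [[8]]
      branch[1] choose=6:
        H0 returns 14
        H1 returns 14
        H2 returns [14]
        H3 returns [[14]]
      branch[2] choose=3:
        H0 returns 11
        H1 returns 11
        H2 returns [11]
        H3 returns [[11]]
  branch[1] choose=2:
    choose[0, 6, 3] @ H3
      branch[0] choose=0:
        H0 returns 7
        H1 returns 7
        H2 returns [7]
        H3 returns [[7]]
      branch[1] choose=6:
        H0 returns 13
        H1 returns 13
        H2 returns [13]
        H3 returns [[13]]
      branch[2] choose=3:
        H0 returns 10
        H1 returns 10
        H2 returns [10]
        H3 returns [[10]]
= [[8], [14], [11], [7], [13], [10]]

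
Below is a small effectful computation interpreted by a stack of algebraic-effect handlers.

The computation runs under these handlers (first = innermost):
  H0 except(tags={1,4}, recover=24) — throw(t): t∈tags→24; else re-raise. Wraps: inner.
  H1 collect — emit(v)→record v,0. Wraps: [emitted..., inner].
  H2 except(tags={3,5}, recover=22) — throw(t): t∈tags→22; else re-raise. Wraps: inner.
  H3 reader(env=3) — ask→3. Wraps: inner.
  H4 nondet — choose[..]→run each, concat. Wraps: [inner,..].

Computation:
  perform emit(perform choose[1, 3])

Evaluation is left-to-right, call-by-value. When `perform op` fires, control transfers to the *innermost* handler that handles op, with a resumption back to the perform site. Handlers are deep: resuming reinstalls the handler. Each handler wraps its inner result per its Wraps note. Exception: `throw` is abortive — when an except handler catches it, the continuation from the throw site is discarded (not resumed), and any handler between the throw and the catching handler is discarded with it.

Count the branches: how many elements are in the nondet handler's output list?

Answer: 2

Step-by-step:
choose[1, 3] @ H4
  branch[0] choose=1:
    emit(1) @ H1 ⇒ out+=1
    H0 returns 0
    H1 returns [1, 0]
    H2 returns [1, 0]
    H3 returns [1, 0]
    H4 returns [[1, 0]]
  branch[1] choose=3:
    emit(3) @ H1 ⇒ out+=3
    H0 returns 0
    H1 returns [3, 0]
    H2 returns [3, 0]
    H3 returns [3, 0]
    H4 returns [[3, 0]]
= [[1, 0], [3, 0]]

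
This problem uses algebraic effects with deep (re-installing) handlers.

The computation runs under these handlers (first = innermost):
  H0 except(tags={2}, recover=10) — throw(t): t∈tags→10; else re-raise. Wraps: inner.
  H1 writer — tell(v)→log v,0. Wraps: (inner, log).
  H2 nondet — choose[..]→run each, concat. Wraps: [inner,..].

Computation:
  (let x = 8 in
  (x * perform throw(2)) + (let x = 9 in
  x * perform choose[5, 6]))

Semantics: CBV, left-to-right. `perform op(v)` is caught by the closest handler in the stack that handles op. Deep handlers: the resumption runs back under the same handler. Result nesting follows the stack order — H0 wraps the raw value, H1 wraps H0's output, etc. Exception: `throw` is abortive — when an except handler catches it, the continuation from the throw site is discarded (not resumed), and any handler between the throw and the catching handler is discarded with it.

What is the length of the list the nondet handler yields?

Working:
throw(2) @ H0 caught ⇒ 10
H1 returns (10, ())
H2 returns [(10, ())]
= [(10, ())]

Answer: 1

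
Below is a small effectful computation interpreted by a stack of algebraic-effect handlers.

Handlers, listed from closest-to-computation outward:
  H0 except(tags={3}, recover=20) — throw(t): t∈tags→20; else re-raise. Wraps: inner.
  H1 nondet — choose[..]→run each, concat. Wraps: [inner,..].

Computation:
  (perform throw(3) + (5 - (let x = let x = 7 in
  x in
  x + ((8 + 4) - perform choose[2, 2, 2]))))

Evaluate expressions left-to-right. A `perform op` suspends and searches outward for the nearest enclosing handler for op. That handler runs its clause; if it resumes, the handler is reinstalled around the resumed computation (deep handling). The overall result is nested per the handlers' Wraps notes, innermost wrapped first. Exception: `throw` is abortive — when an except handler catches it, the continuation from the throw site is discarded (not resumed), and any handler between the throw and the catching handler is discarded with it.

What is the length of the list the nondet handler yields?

Step-by-step:
throw(3) @ H0 caught ⇒ 20
H1 returns [20]
= [20]

Answer: 1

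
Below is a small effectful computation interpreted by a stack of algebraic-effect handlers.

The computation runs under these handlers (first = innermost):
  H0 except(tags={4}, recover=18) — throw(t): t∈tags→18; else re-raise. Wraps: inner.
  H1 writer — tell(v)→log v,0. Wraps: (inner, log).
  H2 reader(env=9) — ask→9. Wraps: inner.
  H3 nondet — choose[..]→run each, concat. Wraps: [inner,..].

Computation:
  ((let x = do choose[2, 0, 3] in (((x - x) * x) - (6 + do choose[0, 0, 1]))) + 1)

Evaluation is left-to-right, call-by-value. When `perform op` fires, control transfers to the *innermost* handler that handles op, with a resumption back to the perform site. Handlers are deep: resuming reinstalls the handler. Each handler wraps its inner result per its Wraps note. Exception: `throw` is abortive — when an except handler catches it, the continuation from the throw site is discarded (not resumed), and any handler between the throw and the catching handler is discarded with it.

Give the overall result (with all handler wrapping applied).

Step-by-step:
choose[2, 0, 3] @ H3
  branch[0] choose=2:
    choose[0, 0, 1] @ H3
      branch[0] choose=0:
        H0 returns -5
        H1 returns (-5, ())
        H2 returns (-5, ())
        H3 returns [(-5, ())]
      branch[1] choose=0:
        H0 returns -5
        H1 returns (-5, ())
        H2 returns (-5, ())
        H3 returns [(-5, ())]
      branch[2] choose=1:
        H0 returns -6
        H1 returns (-6, ())
        H2 returns (-6, ())
        H3 returns [(-6, ())]
  branch[1] choose=0:
    choose[0, 0, 1] @ H3
      branch[0] choose=0:
        H0 returns -5
        H1 returns (-5, ())
        H2 returns (-5, ())
        H3 returns [(-5, ())]
      branch[1] choose=0:
        H0 returns -5
        H1 returns (-5, ())
        H2 returns (-5, ())
        H3 returns [(-5, ())]
      branch[2] choose=1:
        H0 returns -6
        H1 returns (-6, ())
        H2 returns (-6, ())
        H3 returns [(-6, ())]
  branch[2] choose=3:
    choose[0, 0, 1] @ H3
      branch[0] choose=0:
        H0 returns -5
        H1 returns (-5, ())
        H2 returns (-5, ())
        H3 returns [(-5, ())]
      branch[1] choose=0:
        H0 returns -5
        H1 returns (-5, ())
        H2 returns (-5, ())
        H3 returns [(-5, ())]
      branch[2] choose=1:
        H0 returns -6
        H1 returns (-6, ())
        H2 returns (-6, ())
        H3 returns [(-6, ())]
= [(-5, ()), (-5, ()), (-6, ()), (-5, ()), (-5, ()), (-6, ()), (-5, ()), (-5, ()), (-6, ())]

Answer: [(-5, ()), (-5, ()), (-6, ()), (-5, ()), (-5, ()), (-6, ()), (-5, ()), (-5, ()), (-6, ())]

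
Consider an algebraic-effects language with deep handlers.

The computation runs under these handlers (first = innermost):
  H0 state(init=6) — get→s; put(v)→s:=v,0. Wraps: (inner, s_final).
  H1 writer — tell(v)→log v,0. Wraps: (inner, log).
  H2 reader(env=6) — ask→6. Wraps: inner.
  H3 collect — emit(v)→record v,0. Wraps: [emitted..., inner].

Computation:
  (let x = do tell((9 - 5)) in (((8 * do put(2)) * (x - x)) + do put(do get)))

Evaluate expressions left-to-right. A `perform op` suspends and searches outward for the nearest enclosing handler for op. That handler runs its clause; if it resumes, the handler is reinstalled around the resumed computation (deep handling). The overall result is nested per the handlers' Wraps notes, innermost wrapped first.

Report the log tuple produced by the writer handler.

Answer: (4)

Evaluation trace:
tell(4) @ H1 ⇒ log+=4
put(2) @ H0 ⇒ s:=2
get @ H0 ⇒ 2
put(2) @ H0 ⇒ s:=2
H0 returns (0, 2)
H1 returns ((0, 2), (4))
H2 returns ((0, 2), (4))
H3 returns [((0, 2), (4))]
= [((0, 2), (4))]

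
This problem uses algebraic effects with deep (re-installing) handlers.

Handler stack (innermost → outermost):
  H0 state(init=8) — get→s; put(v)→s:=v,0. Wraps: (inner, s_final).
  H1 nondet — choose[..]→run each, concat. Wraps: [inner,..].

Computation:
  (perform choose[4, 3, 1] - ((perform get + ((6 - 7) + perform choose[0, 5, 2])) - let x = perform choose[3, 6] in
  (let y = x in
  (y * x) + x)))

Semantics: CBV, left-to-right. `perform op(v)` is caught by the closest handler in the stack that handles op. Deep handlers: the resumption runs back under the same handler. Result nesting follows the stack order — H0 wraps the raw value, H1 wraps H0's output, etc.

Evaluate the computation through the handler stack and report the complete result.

Evaluation trace:
choose[4, 3, 1] @ H1
  branch[0] choose=4:
    get @ H0 ⇒ 8
    choose[0, 5, 2] @ H1
      branch[0] choose=0:
        choose[3, 6] @ H1
          branch[0] choose=3:
            H0 returns (9, 8)
            H1 returns [(9, 8)]
          branch[1] choose=6:
            H0 returns (39, 8)
            H1 returns [(39, 8)]
      branch[1] choose=5:
        choose[3, 6] @ H1
          branch[0] choose=3:
            H0 returns (4, 8)
            H1 returns [(4, 8)]
          branch[1] choose=6:
            H0 returns (34, 8)
            H1 returns [(34, 8)]
      branch[2] choose=2:
        choose[3, 6] @ H1
          branch[0] choose=3:
            H0 returns (7, 8)
            H1 returns [(7, 8)]
          branch[1] choose=6:
            H0 returns (37, 8)
            H1 returns [(37, 8)]
  branch[1] choose=3:
    get @ H0 ⇒ 8
    choose[0, 5, 2] @ H1
      branch[0] choose=0:
        choose[3, 6] @ H1
          branch[0] choose=3:
            H0 returns (8, 8)
            H1 returns [(8, 8)]
          branch[1] choose=6:
            H0 returns (38, 8)
            H1 returns [(38, 8)]
      branch[1] choose=5:
        choose[3, 6] @ H1
          branch[0] choose=3:
            H0 returns (3, 8)
            H1 returns [(3, 8)]
          branch[1] choose=6:
            H0 returns (33, 8)
            H1 returns [(33, 8)]
      branch[2] choose=2:
        choose[3, 6] @ H1
          branch[0] choose=3:
            H0 returns (6, 8)
            H1 returns [(6, 8)]
          branch[1] choose=6:
            H0 returns (36, 8)
            H1 returns [(36, 8)]
  branch[2] choose=1:
    get @ H0 ⇒ 8
    choose[0, 5, 2] @ H1
      branch[0] choose=0:
        choose[3, 6] @ H1
          branch[0] choose=3:
            H0 returns (6, 8)
            H1 returns [(6, 8)]
          branch[1] choose=6:
            H0 returns (36, 8)
            H1 returns [(36, 8)]
      branch[1] choose=5:
        choose[3, 6] @ H1
          branch[0] choose=3:
            H0 returns (1, 8)
            H1 returns [(1, 8)]
          branch[1] choose=6:
            H0 returns (31, 8)
            H1 returns [(31, 8)]
      branch[2] choose=2:
        choose[3, 6] @ H1
          branch[0] choose=3:
            H0 returns (4, 8)
            H1 returns [(4, 8)]
          branch[1] choose=6:
            H0 returns (34, 8)
            H1 returns [(34, 8)]
= [(9, 8), (39, 8), (4, 8), (34, 8), (7, 8), (37, 8), (8, 8), (38, 8), (3, 8), (33, 8), (6, 8), (36, 8), (6, 8), (36, 8), (1, 8), (31, 8), (4, 8), (34, 8)]

Answer: [(9, 8), (39, 8), (4, 8), (34, 8), (7, 8), (37, 8), (8, 8), (38, 8), (3, 8), (33, 8), (6, 8), (36, 8), (6, 8), (36, 8), (1, 8), (31, 8), (4, 8), (34, 8)]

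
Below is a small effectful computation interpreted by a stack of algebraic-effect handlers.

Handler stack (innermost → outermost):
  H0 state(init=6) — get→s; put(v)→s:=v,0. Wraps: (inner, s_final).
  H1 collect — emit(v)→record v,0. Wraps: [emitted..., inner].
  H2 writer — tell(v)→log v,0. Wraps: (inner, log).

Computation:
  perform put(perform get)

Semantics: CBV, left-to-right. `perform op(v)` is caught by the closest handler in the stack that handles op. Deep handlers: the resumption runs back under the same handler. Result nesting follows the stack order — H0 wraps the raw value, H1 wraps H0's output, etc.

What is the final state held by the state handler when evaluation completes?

Answer: 6

Working:
get @ H0 ⇒ 6
put(6) @ H0 ⇒ s:=6
H0 returns (0, 6)
H1 returns [(0, 6)]
H2 returns ([(0, 6)], ())
= ([(0, 6)], ())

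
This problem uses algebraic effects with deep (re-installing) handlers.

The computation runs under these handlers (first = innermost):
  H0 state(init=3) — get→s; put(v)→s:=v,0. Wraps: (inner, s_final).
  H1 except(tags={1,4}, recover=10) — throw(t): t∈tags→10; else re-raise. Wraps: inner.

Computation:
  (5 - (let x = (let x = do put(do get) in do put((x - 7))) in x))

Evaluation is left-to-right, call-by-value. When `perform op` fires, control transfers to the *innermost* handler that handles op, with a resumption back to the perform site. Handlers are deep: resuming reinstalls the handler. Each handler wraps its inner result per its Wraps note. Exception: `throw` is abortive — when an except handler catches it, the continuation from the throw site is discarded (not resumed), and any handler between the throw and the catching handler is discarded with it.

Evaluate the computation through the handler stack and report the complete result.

Working:
get @ H0 ⇒ 3
put(3) @ H0 ⇒ s:=3
put(-7) @ H0 ⇒ s:=-7
H0 returns (5, -7)
H1 returns (5, -7)
= (5, -7)

Answer: (5, -7)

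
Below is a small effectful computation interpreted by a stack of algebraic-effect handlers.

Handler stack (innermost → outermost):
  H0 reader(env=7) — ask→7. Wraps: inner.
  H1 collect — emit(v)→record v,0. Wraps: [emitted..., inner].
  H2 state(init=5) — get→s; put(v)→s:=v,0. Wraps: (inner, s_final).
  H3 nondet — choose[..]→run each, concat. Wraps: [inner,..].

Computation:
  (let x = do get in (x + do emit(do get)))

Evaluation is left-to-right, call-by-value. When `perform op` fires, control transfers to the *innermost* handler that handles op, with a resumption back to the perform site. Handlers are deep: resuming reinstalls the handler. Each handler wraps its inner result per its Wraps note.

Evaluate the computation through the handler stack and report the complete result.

Working:
get @ H2 ⇒ 5
get @ H2 ⇒ 5
emit(5) @ H1 ⇒ out+=5
H0 returns 5
H1 returns [5, 5]
H2 returns ([5, 5], 5)
H3 returns [([5, 5], 5)]
= [([5, 5], 5)]

Answer: [([5, 5], 5)]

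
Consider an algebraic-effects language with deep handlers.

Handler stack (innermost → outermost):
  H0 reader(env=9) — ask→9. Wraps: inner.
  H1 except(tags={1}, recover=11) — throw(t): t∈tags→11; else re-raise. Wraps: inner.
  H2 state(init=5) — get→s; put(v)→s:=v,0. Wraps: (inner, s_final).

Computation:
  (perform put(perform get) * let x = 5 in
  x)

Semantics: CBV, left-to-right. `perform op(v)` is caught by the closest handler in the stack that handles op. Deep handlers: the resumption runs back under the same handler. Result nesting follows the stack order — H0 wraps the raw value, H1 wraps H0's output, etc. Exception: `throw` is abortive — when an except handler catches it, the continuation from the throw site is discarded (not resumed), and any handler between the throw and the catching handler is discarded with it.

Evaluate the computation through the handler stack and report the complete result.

Answer: (0, 5)

Step-by-step:
get @ H2 ⇒ 5
put(5) @ H2 ⇒ s:=5
H0 returns 0
H1 returns 0
H2 returns (0, 5)
= (0, 5)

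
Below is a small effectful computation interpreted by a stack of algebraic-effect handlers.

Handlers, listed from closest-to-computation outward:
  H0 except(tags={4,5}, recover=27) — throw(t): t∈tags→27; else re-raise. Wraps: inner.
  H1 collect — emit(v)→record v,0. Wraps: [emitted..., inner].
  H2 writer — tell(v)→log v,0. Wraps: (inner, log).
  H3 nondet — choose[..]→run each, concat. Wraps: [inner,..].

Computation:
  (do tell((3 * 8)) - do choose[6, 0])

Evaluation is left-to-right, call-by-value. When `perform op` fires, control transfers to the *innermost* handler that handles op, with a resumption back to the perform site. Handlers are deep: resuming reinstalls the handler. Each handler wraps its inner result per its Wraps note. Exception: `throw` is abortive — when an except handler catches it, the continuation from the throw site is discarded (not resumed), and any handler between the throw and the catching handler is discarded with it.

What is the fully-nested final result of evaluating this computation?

Answer: [([-6], (24)), ([0], (24))]

Evaluation trace:
tell(24) @ H2 ⇒ log+=24
choose[6, 0] @ H3
  branch[0] choose=6:
    H0 returns -6
    H1 returns [-6]
    H2 returns ([-6], (24))
    H3 returns [([-6], (24))]
  branch[1] choose=0:
    H0 returns 0
    H1 returns [0]
    H2 returns ([0], (24))
    H3 returns [([0], (24))]
= [([-6], (24)), ([0], (24))]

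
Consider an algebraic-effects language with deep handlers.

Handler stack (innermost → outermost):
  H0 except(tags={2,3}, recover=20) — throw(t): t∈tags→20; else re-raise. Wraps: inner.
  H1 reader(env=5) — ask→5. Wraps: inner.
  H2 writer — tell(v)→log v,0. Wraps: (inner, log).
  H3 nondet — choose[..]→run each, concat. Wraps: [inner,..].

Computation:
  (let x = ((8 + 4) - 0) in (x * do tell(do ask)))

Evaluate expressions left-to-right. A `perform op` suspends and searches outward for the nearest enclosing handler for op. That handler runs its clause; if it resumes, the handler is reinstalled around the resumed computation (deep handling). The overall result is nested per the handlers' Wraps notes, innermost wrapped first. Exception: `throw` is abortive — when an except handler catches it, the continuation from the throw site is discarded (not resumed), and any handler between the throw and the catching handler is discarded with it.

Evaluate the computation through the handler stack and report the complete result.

Answer: [(0, (5))]

Working:
ask @ H1 ⇒ 5
tell(5) @ H2 ⇒ log+=5
H0 returns 0
H1 returns 0
H2 returns (0, (5))
H3 returns [(0, (5))]
= [(0, (5))]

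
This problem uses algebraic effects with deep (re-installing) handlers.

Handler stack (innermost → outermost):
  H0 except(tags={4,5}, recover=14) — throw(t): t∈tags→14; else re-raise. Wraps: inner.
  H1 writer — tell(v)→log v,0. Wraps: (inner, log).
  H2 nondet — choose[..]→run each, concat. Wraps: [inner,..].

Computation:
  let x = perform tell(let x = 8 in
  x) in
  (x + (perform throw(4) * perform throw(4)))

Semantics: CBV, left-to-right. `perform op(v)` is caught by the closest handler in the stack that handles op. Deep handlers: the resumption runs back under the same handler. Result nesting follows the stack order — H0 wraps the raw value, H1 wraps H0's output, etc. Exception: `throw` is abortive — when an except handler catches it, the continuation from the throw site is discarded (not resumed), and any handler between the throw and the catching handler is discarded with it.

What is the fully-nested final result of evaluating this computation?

Answer: [(14, (8))]

Evaluation trace:
tell(8) @ H1 ⇒ log+=8
throw(4) @ H0 caught ⇒ 14
H1 returns (14, (8))
H2 returns [(14, (8))]
= [(14, (8))]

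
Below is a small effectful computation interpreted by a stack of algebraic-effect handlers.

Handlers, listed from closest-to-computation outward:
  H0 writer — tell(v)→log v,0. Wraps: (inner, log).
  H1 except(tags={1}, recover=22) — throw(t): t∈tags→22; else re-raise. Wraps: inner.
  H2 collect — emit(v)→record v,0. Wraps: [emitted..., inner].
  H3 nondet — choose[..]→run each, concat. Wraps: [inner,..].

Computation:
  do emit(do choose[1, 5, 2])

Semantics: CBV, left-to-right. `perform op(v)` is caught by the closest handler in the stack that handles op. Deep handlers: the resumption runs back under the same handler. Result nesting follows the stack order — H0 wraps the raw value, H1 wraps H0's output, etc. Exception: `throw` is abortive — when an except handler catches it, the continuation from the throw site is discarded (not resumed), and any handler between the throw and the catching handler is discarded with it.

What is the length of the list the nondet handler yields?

Answer: 3

Evaluation trace:
choose[1, 5, 2] @ H3
  branch[0] choose=1:
    emit(1) @ H2 ⇒ out+=1
    H0 returns (0, ())
    H1 returns (0, ())
    H2 returns [1, (0, ())]
    H3 returns [[1, (0, ())]]
  branch[1] choose=5:
    emit(5) @ H2 ⇒ out+=5
    H0 returns (0, ())
    H1 returns (0, ())
    H2 returns [5, (0, ())]
    H3 returns [[5, (0, ())]]
  branch[2] choose=2:
    emit(2) @ H2 ⇒ out+=2
    H0 returns (0, ())
    H1 returns (0, ())
    H2 returns [2, (0, ())]
    H3 returns [[2, (0, ())]]
= [[1, (0, ())], [5, (0, ())], [2, (0, ())]]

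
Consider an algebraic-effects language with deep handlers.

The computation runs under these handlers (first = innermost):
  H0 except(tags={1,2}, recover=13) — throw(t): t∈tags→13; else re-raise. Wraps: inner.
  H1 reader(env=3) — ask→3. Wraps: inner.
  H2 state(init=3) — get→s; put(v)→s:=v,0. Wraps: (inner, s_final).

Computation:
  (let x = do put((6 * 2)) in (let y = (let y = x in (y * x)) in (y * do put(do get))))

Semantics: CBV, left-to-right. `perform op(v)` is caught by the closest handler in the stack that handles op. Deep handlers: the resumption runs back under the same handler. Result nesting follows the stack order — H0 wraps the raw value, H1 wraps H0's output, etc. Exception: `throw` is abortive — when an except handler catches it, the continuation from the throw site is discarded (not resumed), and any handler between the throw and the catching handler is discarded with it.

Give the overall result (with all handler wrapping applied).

Answer: (0, 12)

Evaluation trace:
put(12) @ H2 ⇒ s:=12
get @ H2 ⇒ 12
put(12) @ H2 ⇒ s:=12
H0 returns 0
H1 returns 0
H2 returns (0, 12)
= (0, 12)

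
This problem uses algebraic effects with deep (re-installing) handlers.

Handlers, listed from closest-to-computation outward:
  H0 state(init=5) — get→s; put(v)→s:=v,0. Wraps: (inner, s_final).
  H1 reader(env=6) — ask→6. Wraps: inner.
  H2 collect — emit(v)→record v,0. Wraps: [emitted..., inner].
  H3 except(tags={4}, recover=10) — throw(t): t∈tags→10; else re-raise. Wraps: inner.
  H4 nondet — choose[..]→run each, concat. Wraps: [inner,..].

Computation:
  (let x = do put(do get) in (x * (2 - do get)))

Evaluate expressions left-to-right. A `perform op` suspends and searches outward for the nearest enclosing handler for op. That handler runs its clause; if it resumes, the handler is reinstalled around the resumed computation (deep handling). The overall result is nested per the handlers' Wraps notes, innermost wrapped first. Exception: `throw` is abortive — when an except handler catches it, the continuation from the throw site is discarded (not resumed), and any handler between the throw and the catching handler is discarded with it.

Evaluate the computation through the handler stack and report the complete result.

Answer: [[(0, 5)]]

Step-by-step:
get @ H0 ⇒ 5
put(5) @ H0 ⇒ s:=5
get @ H0 ⇒ 5
H0 returns (0, 5)
H1 returns (0, 5)
H2 returns [(0, 5)]
H3 returns [(0, 5)]
H4 returns [[(0, 5)]]
= [[(0, 5)]]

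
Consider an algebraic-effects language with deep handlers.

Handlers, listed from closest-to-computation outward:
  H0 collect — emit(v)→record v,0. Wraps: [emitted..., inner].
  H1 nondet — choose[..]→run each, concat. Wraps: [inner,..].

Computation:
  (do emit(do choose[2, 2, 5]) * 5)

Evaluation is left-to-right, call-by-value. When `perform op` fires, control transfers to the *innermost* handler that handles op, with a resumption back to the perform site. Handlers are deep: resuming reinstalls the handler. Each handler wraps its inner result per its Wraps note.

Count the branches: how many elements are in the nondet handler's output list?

Answer: 3

Evaluation trace:
choose[2, 2, 5] @ H1
  branch[0] choose=2:
    emit(2) @ H0 ⇒ out+=2
    H0 returns [2, 0]
    H1 returns [[2, 0]]
  branch[1] choose=2:
    emit(2) @ H0 ⇒ out+=2
    H0 returns [2, 0]
    H1 returns [[2, 0]]
  branch[2] choose=5:
    emit(5) @ H0 ⇒ out+=5
    H0 returns [5, 0]
    H1 returns [[5, 0]]
= [[2, 0], [2, 0], [5, 0]]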